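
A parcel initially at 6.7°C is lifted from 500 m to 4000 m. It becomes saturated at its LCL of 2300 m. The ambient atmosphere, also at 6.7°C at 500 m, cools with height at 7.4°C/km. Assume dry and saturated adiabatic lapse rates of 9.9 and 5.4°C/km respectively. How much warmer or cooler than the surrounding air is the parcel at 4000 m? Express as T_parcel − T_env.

-1.1°C (parcel cooler than environment)

Parcel:
  500–2300 m, dry: Δz = 1.8 km ⇒ ΔT = -17.82°C; T = -11.12°C
  2300–4000 m, saturated: Δz = 1.7 km ⇒ ΔT = -9.18°C; T = -20.3°C
Environment:
  500–4000 m, environment: Δz = 3.5 km ⇒ ΔT = -25.9°C; T = -19.2°C
T_parcel − T_env = -20.3 − (-19.2) = -1.1°C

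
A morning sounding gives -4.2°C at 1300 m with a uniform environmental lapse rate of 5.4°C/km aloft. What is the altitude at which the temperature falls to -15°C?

Height above start = (-4.2 − (-15)) / 5.4 = 2 km
Altitude = 1300 m + 2000 m = 3300 m

3300 m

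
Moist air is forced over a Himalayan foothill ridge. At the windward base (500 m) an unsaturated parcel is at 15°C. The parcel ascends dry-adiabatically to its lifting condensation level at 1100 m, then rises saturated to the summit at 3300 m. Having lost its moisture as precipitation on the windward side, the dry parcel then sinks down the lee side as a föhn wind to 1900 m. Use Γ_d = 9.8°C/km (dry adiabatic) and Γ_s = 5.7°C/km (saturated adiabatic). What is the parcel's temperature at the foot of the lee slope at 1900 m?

From 500 m to 1100 m (dry): cools by 9.8 × 0.6 = 5.88°C, giving 9.12°C.
From 1100 m to 3300 m (saturated): cools by 5.7 × 2.2 = 12.54°C, giving -3.42°C.
From 3300 m to 1900 m (dry descent): warms by 9.8 × 1.4 = 13.72°C, giving 10.3°C.

10.3°C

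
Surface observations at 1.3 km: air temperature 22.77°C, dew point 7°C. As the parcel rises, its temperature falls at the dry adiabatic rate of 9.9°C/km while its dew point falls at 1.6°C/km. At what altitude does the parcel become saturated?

T and T_d converge at 9.9 − 1.6 = 8.3°C per km
Height above start = (22.77 − 7) / 8.3 = 1.9 km
LCL altitude = 1300 m + 1900 m = 3200 m

3.2 km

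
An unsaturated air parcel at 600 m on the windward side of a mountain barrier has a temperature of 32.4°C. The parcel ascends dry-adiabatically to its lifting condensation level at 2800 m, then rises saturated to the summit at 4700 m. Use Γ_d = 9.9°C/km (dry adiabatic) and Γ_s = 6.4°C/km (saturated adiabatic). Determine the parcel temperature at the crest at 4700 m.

-1.54°C

Dry to 2800 m: -9.9 × 2.2 km = -21.78°C, so T = 10.62°C.
Saturated to 4700 m: -6.4 × 1.9 km = -12.16°C, so T = -1.54°C.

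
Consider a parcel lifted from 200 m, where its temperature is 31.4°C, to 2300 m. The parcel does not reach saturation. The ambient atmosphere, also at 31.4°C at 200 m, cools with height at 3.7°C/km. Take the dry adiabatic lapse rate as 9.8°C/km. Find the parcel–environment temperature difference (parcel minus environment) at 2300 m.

-12.81°C (parcel cooler than environment)

Parcel:
  200–2300 m, dry: Δz = 2.1 km ⇒ ΔT = -20.58°C; T = 10.82°C
Environment:
  200–2300 m, environment: Δz = 2.1 km ⇒ ΔT = -7.77°C; T = 23.63°C
T_parcel − T_env = 10.82 − 23.63 = -12.81°C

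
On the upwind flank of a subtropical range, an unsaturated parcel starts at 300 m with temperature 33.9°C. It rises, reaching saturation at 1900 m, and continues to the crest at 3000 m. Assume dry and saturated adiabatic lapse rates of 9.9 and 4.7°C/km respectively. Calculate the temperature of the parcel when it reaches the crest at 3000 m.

From 300 m to 1900 m (dry): cools by 9.9 × 1.6 = 15.84°C, giving 18.06°C.
From 1900 m to 3000 m (saturated): cools by 4.7 × 1.1 = 5.17°C, giving 12.89°C.

12.89°C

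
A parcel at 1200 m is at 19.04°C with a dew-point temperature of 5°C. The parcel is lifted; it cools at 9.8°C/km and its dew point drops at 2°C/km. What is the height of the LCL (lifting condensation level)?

T and T_d converge at 9.8 − 2 = 7.8°C per km
Height above start = (19.04 − 5) / 7.8 = 1.8 km
LCL altitude = 1200 m + 1800 m = 3000 m

3000 m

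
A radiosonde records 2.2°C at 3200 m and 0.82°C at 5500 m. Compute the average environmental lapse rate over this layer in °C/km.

0.6°C/km

Γ = −ΔT/Δz = (2.2 − 0.82) / (5500 − 3200) m
  = 1.38°C / 2.3 km = 0.6°C/km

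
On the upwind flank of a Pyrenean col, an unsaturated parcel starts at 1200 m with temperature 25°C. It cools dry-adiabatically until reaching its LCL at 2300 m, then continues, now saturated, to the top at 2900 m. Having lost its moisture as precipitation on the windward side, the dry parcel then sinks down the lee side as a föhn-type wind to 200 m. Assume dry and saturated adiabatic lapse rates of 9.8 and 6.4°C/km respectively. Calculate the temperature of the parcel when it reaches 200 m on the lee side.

36.84°C

1200 → 2300 m (dry, 9.8°C/km): ΔT = -9.8 × 1.1 = -10.78°C → T = 14.22°C
2300 → 2900 m (saturated, 6.4°C/km): ΔT = -6.4 × 0.6 = -3.84°C → T = 10.38°C
2900 → 200 m (dry descent, 9.8°C/km): ΔT = +9.8 × 2.7 = +26.46°C → T = 36.84°C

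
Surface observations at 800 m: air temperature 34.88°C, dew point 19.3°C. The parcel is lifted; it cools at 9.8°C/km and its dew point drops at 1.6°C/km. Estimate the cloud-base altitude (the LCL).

2700 m

T and T_d converge at 9.8 − 1.6 = 8.2°C per km
Height above start = (34.88 − 19.3) / 8.2 = 1.9 km
LCL altitude = 800 m + 1900 m = 2700 m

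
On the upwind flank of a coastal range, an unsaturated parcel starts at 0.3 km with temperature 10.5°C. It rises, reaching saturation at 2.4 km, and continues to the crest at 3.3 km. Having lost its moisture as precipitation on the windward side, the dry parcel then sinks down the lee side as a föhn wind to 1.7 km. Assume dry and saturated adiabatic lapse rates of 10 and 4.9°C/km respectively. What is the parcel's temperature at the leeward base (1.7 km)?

1.09°C

300 → 2400 m (dry, 10°C/km): ΔT = -10 × 2.1 = -21°C → T = -10.5°C
2400 → 3300 m (saturated, 4.9°C/km): ΔT = -4.9 × 0.9 = -4.41°C → T = -14.91°C
3300 → 1700 m (dry descent, 10°C/km): ΔT = +10 × 1.6 = +16°C → T = 1.09°C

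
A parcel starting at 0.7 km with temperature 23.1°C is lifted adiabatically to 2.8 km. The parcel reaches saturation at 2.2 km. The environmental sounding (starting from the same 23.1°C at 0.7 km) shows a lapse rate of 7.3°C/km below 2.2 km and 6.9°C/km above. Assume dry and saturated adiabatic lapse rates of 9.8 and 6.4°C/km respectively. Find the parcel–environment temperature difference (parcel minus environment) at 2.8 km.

Parcel:
  Dry to 2200 m: -9.8 × 1.5 km = -14.7°C, so T = 8.4°C.
  Saturated to 2800 m: -6.4 × 0.6 km = -3.84°C, so T = 4.56°C.
Environment:
  Environment, lower layer to 2200 m: -7.3 × 1.5 km = -10.95°C, so T = 12.15°C.
  Environment, upper layer to 2800 m: -6.9 × 0.6 km = -4.14°C, so T = 8.01°C.
T_parcel − T_env = 4.56 − 8.01 = -3.45°C

-3.45°C (parcel cooler than environment)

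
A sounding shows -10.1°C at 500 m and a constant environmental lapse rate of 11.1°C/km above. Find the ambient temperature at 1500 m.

-21.2°C

500–1500 m, environmental: Δz = 1 km ⇒ ΔT = -11.1°C; T = -21.2°C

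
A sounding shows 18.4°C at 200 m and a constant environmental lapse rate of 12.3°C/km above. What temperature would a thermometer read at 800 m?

11.02°C

200 → 800 m (environmental, 12.3°C/km): ΔT = -12.3 × 0.6 = -7.38°C → T = 11.02°C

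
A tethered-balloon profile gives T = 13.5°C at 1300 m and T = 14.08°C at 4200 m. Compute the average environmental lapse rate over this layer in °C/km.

-0.2°C/km

Γ = −ΔT/Δz = (13.5 − 14.08) / (4200 − 1300) m
  = -0.58°C / 2.9 km = -0.2°C/km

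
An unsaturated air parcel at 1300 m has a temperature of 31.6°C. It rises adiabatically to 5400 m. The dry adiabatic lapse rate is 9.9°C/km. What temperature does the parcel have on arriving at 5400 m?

-8.99°C

1300–5400 m, dry adiabatic: Δz = 4.1 km ⇒ ΔT = -40.59°C; T = -8.99°C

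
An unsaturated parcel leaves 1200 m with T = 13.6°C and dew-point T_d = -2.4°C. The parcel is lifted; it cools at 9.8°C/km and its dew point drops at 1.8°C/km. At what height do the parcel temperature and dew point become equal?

3200 m

T and T_d converge at 9.8 − 1.8 = 8°C per km
Height above start = (13.6 − (-2.4)) / 8 = 2 km
LCL altitude = 1200 m + 2000 m = 3200 m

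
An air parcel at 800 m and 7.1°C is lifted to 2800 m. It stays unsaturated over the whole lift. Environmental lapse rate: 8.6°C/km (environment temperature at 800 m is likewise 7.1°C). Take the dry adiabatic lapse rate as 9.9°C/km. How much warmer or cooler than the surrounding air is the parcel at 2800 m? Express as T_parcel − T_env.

Parcel:
  Dry to 2800 m: -9.9 × 2 km = -19.8°C, so T = -12.7°C.
Environment:
  Environment to 2800 m: -8.6 × 2 km = -17.2°C, so T = -10.1°C.
T_parcel − T_env = -12.7 − (-10.1) = -2.6°C

-2.6°C (parcel cooler than environment)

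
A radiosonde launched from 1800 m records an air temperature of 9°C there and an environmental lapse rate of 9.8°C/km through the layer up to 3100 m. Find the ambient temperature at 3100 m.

-3.74°C

1800 → 3100 m (environmental, 9.8°C/km): ΔT = -9.8 × 1.3 = -12.74°C → T = -3.74°C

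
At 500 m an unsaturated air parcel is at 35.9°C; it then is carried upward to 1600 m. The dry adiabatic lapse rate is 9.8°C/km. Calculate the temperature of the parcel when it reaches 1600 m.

25.12°C

Dry adiabatic to 1600 m: -9.8 × 1.1 km = -10.78°C, so T = 25.12°C.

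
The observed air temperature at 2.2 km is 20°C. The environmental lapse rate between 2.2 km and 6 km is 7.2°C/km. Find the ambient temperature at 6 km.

2200–6000 m, environmental: Δz = 3.8 km ⇒ ΔT = -27.36°C; T = -7.36°C

-7.36°C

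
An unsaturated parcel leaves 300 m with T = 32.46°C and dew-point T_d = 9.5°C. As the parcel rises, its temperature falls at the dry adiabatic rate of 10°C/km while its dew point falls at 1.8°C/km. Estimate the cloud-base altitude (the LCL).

T and T_d converge at 10 − 1.8 = 8.2°C per km
Height above start = (32.46 − 9.5) / 8.2 = 2.8 km
LCL altitude = 300 m + 2800 m = 3100 m

3100 m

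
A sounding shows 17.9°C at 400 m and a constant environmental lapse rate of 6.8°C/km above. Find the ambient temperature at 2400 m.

4.3°C

400 → 2400 m (environmental, 6.8°C/km): ΔT = -6.8 × 2 = -13.6°C → T = 4.3°C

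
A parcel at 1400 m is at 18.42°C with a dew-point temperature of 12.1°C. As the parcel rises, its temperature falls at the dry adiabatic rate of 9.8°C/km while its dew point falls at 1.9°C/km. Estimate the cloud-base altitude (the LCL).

T and T_d converge at 9.8 − 1.9 = 7.9°C per km
Height above start = (18.42 − 12.1) / 7.9 = 0.8 km
LCL altitude = 1400 m + 800 m = 2200 m

2200 m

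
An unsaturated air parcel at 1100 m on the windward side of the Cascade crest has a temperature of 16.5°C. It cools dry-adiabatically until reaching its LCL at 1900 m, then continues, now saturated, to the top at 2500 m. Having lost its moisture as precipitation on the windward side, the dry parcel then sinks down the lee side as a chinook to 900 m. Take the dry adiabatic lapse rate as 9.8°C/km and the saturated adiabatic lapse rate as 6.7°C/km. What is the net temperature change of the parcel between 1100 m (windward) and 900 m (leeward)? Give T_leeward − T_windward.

+3.82°C

1100–1900 m, dry: Δz = 0.8 km ⇒ ΔT = -7.84°C; T = 8.66°C
1900–2500 m, saturated: Δz = 0.6 km ⇒ ΔT = -4.02°C; T = 4.64°C
2500–900 m, dry descent: Δz = 1.6 km ⇒ ΔT = +15.68°C; T = 20.32°C
Net change vs windward start: 20.32 − 16.5 = +3.82°C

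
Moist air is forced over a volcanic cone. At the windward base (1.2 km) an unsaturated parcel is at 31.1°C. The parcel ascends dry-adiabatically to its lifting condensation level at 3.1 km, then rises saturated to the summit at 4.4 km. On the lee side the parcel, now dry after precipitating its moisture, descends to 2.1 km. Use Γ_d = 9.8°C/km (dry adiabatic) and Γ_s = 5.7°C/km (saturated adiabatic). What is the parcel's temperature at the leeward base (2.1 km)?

27.61°C

1200–3100 m, dry: Δz = 1.9 km ⇒ ΔT = -18.62°C; T = 12.48°C
3100–4400 m, saturated: Δz = 1.3 km ⇒ ΔT = -7.41°C; T = 5.07°C
4400–2100 m, dry descent: Δz = 2.3 km ⇒ ΔT = +22.54°C; T = 27.61°C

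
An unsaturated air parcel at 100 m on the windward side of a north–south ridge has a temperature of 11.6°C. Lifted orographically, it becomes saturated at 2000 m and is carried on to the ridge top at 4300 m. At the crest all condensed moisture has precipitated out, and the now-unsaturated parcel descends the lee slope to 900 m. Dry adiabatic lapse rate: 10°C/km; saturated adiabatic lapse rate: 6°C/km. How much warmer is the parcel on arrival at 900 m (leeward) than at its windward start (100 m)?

+1.2°C

100 → 2000 m (dry, 10°C/km): ΔT = -10 × 1.9 = -19°C → T = -7.4°C
2000 → 4300 m (saturated, 6°C/km): ΔT = -6 × 2.3 = -13.8°C → T = -21.2°C
4300 → 900 m (dry descent, 10°C/km): ΔT = +10 × 3.4 = +34°C → T = 12.8°C
Net change vs windward start: 12.8 − 11.6 = +1.2°C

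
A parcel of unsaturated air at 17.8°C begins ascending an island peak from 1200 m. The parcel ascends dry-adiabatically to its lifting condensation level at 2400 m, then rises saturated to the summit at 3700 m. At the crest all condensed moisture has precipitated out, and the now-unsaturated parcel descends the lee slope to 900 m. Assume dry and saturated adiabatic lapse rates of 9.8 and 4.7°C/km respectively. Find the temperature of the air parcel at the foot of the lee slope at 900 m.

27.37°C

1200–2400 m, dry: Δz = 1.2 km ⇒ ΔT = -11.76°C; T = 6.04°C
2400–3700 m, saturated: Δz = 1.3 km ⇒ ΔT = -6.11°C; T = -0.07°C
3700–900 m, dry descent: Δz = 2.8 km ⇒ ΔT = +27.44°C; T = 27.37°C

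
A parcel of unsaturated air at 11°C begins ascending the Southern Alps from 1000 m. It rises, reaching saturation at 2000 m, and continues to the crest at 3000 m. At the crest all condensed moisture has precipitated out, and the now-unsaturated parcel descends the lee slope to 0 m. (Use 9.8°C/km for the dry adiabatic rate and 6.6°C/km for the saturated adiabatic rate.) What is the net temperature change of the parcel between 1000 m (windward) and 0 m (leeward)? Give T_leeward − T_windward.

1000 → 2000 m (dry, 9.8°C/km): ΔT = -9.8 × 1 = -9.8°C → T = 1.2°C
2000 → 3000 m (saturated, 6.6°C/km): ΔT = -6.6 × 1 = -6.6°C → T = -5.4°C
3000 → 0 m (dry descent, 9.8°C/km): ΔT = +9.8 × 3 = +29.4°C → T = 24°C
Net change vs windward start: 24 − 11 = +13°C

+13°C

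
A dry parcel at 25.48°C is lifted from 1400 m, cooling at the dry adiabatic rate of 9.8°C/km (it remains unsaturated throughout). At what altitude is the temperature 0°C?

4000 m

Height above start = (25.48 − 0) / 9.8 = 2.6 km
Altitude = 1400 m + 2600 m = 4000 m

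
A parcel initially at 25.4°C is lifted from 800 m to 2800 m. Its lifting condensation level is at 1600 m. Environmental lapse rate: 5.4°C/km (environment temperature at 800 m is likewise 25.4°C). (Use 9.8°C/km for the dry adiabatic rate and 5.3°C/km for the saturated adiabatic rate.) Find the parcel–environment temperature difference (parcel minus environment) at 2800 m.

-3.4°C (parcel cooler than environment)

Parcel:
  800–1600 m, dry: Δz = 0.8 km ⇒ ΔT = -7.84°C; T = 17.56°C
  1600–2800 m, saturated: Δz = 1.2 km ⇒ ΔT = -6.36°C; T = 11.2°C
Environment:
  800–2800 m, environment: Δz = 2 km ⇒ ΔT = -10.8°C; T = 14.6°C
T_parcel − T_env = 11.2 − 14.6 = -3.4°C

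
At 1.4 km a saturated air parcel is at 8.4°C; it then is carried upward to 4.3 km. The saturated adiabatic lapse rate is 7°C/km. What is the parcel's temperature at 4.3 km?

From 1400 m to 4300 m (saturated adiabatic): cools by 7 × 2.9 = 20.3°C, giving -11.9°C.

-11.9°C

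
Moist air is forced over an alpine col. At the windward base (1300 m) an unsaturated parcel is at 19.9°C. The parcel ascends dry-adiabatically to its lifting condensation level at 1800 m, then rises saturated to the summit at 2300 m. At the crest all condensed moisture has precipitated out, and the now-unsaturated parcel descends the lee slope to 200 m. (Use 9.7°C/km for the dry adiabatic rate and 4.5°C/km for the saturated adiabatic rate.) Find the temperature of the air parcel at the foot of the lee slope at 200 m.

From 1300 m to 1800 m (dry): cools by 9.7 × 0.5 = 4.85°C, giving 15.05°C.
From 1800 m to 2300 m (saturated): cools by 4.5 × 0.5 = 2.25°C, giving 12.8°C.
From 2300 m to 200 m (dry descent): warms by 9.7 × 2.1 = 20.37°C, giving 33.17°C.

33.17°C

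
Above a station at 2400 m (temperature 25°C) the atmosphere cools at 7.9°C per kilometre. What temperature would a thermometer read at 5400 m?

1.3°C

2400–5400 m, environmental: Δz = 3 km ⇒ ΔT = -23.7°C; T = 1.3°C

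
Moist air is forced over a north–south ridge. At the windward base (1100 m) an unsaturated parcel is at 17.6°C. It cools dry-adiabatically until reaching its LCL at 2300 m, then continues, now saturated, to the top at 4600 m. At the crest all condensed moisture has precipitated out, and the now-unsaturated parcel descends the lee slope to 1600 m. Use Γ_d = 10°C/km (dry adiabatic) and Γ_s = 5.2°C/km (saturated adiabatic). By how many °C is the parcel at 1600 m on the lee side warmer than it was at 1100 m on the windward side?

+6.04°C

1100–2300 m, dry: Δz = 1.2 km ⇒ ΔT = -12°C; T = 5.6°C
2300–4600 m, saturated: Δz = 2.3 km ⇒ ΔT = -11.96°C; T = -6.36°C
4600–1600 m, dry descent: Δz = 3 km ⇒ ΔT = +30°C; T = 23.64°C
Net change vs windward start: 23.64 − 17.6 = +6.04°C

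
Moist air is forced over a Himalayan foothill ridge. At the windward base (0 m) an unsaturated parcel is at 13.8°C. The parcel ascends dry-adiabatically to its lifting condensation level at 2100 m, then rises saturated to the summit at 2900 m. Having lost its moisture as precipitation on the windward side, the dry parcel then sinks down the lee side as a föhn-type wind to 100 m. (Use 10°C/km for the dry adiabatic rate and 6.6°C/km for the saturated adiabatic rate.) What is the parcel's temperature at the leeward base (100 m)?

15.52°C

Dry to 2100 m: -10 × 2.1 km = -21°C, so T = -7.2°C.
Saturated to 2900 m: -6.6 × 0.8 km = -5.28°C, so T = -12.48°C.
Dry descent to 100 m: +10 × 2.8 km = +28°C, so T = 15.52°C.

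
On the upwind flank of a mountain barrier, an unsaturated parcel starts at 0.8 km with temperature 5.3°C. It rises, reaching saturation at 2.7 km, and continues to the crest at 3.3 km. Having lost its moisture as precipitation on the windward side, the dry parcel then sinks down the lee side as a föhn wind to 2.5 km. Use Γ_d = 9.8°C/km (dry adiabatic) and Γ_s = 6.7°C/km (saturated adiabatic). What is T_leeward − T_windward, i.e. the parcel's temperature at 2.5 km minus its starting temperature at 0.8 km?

800 → 2700 m (dry, 9.8°C/km): ΔT = -9.8 × 1.9 = -18.62°C → T = -13.32°C
2700 → 3300 m (saturated, 6.7°C/km): ΔT = -6.7 × 0.6 = -4.02°C → T = -17.34°C
3300 → 2500 m (dry descent, 9.8°C/km): ΔT = +9.8 × 0.8 = +7.84°C → T = -9.5°C
Net change vs windward start: -9.5 − 5.3 = -14.8°C

-14.8°C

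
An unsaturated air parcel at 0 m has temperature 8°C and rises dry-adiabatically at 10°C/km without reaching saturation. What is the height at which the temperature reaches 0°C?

800 m

Height above start = (8 − 0) / 10 = 0.8 km
Altitude = 0 m + 800 m = 800 m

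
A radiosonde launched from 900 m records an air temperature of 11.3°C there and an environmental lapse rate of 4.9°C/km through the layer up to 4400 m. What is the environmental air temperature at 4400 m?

From 900 m to 4400 m (environmental): cools by 4.9 × 3.5 = 17.15°C, giving -5.85°C.

-5.85°C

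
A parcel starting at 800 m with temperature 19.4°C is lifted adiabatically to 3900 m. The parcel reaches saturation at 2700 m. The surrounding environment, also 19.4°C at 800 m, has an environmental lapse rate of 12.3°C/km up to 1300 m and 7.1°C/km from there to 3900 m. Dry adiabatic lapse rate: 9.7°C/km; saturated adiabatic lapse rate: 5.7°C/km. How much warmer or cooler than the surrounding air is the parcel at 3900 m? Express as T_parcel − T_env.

Parcel:
  800 → 2700 m (dry, 9.7°C/km): ΔT = -9.7 × 1.9 = -18.43°C → T = 0.97°C
  2700 → 3900 m (saturated, 5.7°C/km): ΔT = -5.7 × 1.2 = -6.84°C → T = -5.87°C
Environment:
  800 → 1300 m (environment, lower layer, 12.3°C/km): ΔT = -12.3 × 0.5 = -6.15°C → T = 13.25°C
  1300 → 3900 m (environment, upper layer, 7.1°C/km): ΔT = -7.1 × 2.6 = -18.46°C → T = -5.21°C
T_parcel − T_env = -5.87 − (-5.21) = -0.66°C

-0.66°C (parcel cooler than environment)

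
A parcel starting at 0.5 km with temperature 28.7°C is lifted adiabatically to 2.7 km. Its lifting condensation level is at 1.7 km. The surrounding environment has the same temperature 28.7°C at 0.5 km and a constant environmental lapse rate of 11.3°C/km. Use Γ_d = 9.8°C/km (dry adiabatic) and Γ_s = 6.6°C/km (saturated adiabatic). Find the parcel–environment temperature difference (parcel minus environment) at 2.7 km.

Parcel:
  500–1700 m, dry: Δz = 1.2 km ⇒ ΔT = -11.76°C; T = 16.94°C
  1700–2700 m, saturated: Δz = 1 km ⇒ ΔT = -6.6°C; T = 10.34°C
Environment:
  500–2700 m, environment: Δz = 2.2 km ⇒ ΔT = -24.86°C; T = 3.84°C
T_parcel − T_env = 10.34 − 3.84 = +6.5°C

+6.5°C (parcel warmer than environment)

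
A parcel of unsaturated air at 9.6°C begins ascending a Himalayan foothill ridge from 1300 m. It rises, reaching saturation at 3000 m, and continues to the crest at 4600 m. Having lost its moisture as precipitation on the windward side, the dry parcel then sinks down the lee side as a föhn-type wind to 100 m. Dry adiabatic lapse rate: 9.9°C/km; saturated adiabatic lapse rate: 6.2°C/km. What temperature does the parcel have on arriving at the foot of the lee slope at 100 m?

Dry to 3000 m: -9.9 × 1.7 km = -16.83°C, so T = -7.23°C.
Saturated to 4600 m: -6.2 × 1.6 km = -9.92°C, so T = -17.15°C.
Dry descent to 100 m: +9.9 × 4.5 km = +44.55°C, so T = 27.4°C.

27.4°C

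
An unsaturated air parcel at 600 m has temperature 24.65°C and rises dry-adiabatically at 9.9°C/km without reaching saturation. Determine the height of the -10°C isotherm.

4100 m

Height above start = (24.65 − (-10)) / 9.9 = 3.5 km
Altitude = 600 m + 3500 m = 4100 m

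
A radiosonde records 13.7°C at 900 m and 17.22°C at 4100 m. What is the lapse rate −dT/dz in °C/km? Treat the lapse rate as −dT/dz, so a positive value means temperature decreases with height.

Γ = −ΔT/Δz = (13.7 − 17.22) / (4100 − 900) m
  = -3.52°C / 3.2 km = -1.1°C/km

-1.1°C/km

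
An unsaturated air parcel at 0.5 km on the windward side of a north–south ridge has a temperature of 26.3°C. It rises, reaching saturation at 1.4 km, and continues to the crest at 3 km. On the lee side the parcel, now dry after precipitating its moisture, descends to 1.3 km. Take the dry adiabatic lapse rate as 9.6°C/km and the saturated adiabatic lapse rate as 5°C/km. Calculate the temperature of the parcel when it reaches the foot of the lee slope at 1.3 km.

From 500 m to 1400 m (dry): cools by 9.6 × 0.9 = 8.64°C, giving 17.66°C.
From 1400 m to 3000 m (saturated): cools by 5 × 1.6 = 8°C, giving 9.66°C.
From 3000 m to 1300 m (dry descent): warms by 9.6 × 1.7 = 16.32°C, giving 25.98°C.

25.98°C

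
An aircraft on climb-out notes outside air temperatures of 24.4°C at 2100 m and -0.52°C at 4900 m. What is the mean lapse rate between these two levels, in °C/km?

8.9°C/km

Γ = −ΔT/Δz = (24.4 − (-0.52)) / (4900 − 2100) m
  = 24.92°C / 2.8 km = 8.9°C/km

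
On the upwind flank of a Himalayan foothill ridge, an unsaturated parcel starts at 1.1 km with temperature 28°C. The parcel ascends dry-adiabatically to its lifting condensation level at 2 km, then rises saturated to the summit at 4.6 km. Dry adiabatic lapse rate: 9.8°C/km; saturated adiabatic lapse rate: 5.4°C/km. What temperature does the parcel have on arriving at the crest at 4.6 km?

1100–2000 m, dry: Δz = 0.9 km ⇒ ΔT = -8.82°C; T = 19.18°C
2000–4600 m, saturated: Δz = 2.6 km ⇒ ΔT = -14.04°C; T = 5.14°C

5.14°C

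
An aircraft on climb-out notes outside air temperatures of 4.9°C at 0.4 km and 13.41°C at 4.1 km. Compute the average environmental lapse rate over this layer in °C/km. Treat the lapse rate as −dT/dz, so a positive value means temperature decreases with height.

Γ = −ΔT/Δz = (4.9 − 13.41) / (4100 − 400) m
  = -8.51°C / 3.7 km = -2.3°C/km

-2.3°C/km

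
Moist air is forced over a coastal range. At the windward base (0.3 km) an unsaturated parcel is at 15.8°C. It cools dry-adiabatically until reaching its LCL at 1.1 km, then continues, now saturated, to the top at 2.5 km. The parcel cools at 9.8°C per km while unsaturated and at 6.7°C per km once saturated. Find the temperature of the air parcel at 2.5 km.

-1.42°C

From 300 m to 1100 m (dry): cools by 9.8 × 0.8 = 7.84°C, giving 7.96°C.
From 1100 m to 2500 m (saturated): cools by 6.7 × 1.4 = 9.38°C, giving -1.42°C.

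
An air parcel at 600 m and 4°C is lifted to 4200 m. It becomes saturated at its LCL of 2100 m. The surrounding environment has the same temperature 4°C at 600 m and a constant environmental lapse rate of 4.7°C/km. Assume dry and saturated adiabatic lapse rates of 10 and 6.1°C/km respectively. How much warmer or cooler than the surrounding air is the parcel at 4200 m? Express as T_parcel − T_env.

Parcel:
  600–2100 m, dry: Δz = 1.5 km ⇒ ΔT = -15°C; T = -11°C
  2100–4200 m, saturated: Δz = 2.1 km ⇒ ΔT = -12.81°C; T = -23.81°C
Environment:
  600–4200 m, environment: Δz = 3.6 km ⇒ ΔT = -16.92°C; T = -12.92°C
T_parcel − T_env = -23.81 − (-12.92) = -10.89°C

-10.89°C (parcel cooler than environment)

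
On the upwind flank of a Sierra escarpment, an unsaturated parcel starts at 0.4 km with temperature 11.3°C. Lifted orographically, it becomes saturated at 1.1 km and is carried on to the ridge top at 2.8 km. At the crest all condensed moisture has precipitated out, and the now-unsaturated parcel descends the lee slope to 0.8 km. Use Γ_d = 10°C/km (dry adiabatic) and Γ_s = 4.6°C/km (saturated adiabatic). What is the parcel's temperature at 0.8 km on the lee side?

From 400 m to 1100 m (dry): cools by 10 × 0.7 = 7°C, giving 4.3°C.
From 1100 m to 2800 m (saturated): cools by 4.6 × 1.7 = 7.82°C, giving -3.52°C.
From 2800 m to 800 m (dry descent): warms by 10 × 2 = 20°C, giving 16.48°C.

16.48°C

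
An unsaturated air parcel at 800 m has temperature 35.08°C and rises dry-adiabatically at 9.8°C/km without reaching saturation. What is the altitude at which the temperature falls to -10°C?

5400 m

Height above start = (35.08 − (-10)) / 9.8 = 4.6 km
Altitude = 800 m + 4600 m = 5400 m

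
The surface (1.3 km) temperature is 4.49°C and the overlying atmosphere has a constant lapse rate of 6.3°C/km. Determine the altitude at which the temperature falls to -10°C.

3.6 km

Height above start = (4.49 − (-10)) / 6.3 = 2.3 km
Altitude = 1300 m + 2300 m = 3600 m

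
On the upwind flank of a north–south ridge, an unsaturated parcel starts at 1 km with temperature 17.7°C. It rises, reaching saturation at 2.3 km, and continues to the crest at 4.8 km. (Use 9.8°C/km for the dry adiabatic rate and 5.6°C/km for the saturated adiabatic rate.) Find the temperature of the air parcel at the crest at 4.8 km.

-9.04°C

From 1000 m to 2300 m (dry): cools by 9.8 × 1.3 = 12.74°C, giving 4.96°C.
From 2300 m to 4800 m (saturated): cools by 5.6 × 2.5 = 14°C, giving -9.04°C.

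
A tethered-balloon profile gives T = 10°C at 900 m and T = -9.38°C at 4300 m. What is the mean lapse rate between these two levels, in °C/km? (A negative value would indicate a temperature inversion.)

Γ = −ΔT/Δz = (10 − (-9.38)) / (4300 − 900) m
  = 19.38°C / 3.4 km = 5.7°C/km

5.7°C/km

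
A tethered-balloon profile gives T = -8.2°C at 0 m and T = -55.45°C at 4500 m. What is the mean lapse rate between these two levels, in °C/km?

10.5°C/km

Γ = −ΔT/Δz = (-8.2 − (-55.45)) / (4500 − 0) m
  = 47.25°C / 4.5 km = 10.5°C/km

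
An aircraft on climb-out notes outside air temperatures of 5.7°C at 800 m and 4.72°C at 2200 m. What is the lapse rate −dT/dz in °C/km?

0.7°C/km

Γ = −ΔT/Δz = (5.7 − 4.72) / (2200 − 800) m
  = 0.98°C / 1.4 km = 0.7°C/km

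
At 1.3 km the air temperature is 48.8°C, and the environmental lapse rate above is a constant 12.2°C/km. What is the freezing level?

5.3 km

Height above start = (48.8 − 0) / 12.2 = 4 km
Altitude = 1300 m + 4000 m = 5300 m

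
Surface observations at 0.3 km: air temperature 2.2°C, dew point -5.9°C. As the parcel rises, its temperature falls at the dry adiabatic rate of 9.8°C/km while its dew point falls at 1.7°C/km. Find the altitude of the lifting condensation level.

1.3 km

T and T_d converge at 9.8 − 1.7 = 8.1°C per km
Height above start = (2.2 − (-5.9)) / 8.1 = 1 km
LCL altitude = 300 m + 1000 m = 1300 m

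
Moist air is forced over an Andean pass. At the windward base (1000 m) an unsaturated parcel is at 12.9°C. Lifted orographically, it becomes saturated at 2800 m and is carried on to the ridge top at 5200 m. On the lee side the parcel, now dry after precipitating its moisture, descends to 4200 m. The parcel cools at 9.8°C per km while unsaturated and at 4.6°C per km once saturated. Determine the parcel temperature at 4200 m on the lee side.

-5.98°C

From 1000 m to 2800 m (dry): cools by 9.8 × 1.8 = 17.64°C, giving -4.74°C.
From 2800 m to 5200 m (saturated): cools by 4.6 × 2.4 = 11.04°C, giving -15.78°C.
From 5200 m to 4200 m (dry descent): warms by 9.8 × 1 = 9.8°C, giving -5.98°C.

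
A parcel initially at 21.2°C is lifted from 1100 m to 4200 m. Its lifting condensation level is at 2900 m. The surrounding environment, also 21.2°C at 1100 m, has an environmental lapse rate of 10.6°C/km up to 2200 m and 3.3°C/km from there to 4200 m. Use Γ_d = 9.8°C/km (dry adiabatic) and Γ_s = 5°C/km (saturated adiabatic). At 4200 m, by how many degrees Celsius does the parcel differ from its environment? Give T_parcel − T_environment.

Parcel:
  From 1100 m to 2900 m (dry): cools by 9.8 × 1.8 = 17.64°C, giving 3.56°C.
  From 2900 m to 4200 m (saturated): cools by 5 × 1.3 = 6.5°C, giving -2.94°C.
Environment:
  From 1100 m to 2200 m (environment, lower layer): cools by 10.6 × 1.1 = 11.66°C, giving 9.54°C.
  From 2200 m to 4200 m (environment, upper layer): cools by 3.3 × 2 = 6.6°C, giving 2.94°C.
T_parcel − T_env = -2.94 − 2.94 = -5.88°C

-5.88°C (parcel cooler than environment)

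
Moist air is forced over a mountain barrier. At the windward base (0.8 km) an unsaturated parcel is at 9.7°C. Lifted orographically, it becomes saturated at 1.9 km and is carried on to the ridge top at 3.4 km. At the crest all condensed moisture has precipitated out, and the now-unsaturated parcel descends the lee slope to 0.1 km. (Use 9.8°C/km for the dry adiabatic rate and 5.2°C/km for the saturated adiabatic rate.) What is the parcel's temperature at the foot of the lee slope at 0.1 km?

23.46°C

800–1900 m, dry: Δz = 1.1 km ⇒ ΔT = -10.78°C; T = -1.08°C
1900–3400 m, saturated: Δz = 1.5 km ⇒ ΔT = -7.8°C; T = -8.88°C
3400–100 m, dry descent: Δz = 3.3 km ⇒ ΔT = +32.34°C; T = 23.46°C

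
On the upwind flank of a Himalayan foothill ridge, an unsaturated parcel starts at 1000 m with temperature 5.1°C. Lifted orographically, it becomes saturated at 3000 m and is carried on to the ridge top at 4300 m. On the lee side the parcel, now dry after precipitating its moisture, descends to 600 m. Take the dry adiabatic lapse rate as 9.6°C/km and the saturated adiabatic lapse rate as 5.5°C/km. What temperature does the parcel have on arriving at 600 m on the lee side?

1000–3000 m, dry: Δz = 2 km ⇒ ΔT = -19.2°C; T = -14.1°C
3000–4300 m, saturated: Δz = 1.3 km ⇒ ΔT = -7.15°C; T = -21.25°C
4300–600 m, dry descent: Δz = 3.7 km ⇒ ΔT = +35.52°C; T = 14.27°C

14.27°C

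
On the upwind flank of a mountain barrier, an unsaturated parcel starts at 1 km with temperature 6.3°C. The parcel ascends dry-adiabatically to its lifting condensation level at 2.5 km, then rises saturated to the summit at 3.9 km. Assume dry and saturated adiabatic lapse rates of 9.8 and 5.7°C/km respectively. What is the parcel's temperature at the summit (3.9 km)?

1000–2500 m, dry: Δz = 1.5 km ⇒ ΔT = -14.7°C; T = -8.4°C
2500–3900 m, saturated: Δz = 1.4 km ⇒ ΔT = -7.98°C; T = -16.38°C

-16.38°C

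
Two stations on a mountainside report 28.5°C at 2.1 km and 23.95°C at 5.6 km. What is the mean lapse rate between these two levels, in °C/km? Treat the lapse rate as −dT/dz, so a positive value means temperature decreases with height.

1.3°C/km

Γ = −ΔT/Δz = (28.5 − 23.95) / (5600 − 2100) m
  = 4.55°C / 3.5 km = 1.3°C/km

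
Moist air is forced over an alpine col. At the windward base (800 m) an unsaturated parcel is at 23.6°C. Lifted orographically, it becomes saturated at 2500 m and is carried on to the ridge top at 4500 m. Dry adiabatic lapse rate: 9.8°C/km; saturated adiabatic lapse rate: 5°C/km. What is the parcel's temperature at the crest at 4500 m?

From 800 m to 2500 m (dry): cools by 9.8 × 1.7 = 16.66°C, giving 6.94°C.
From 2500 m to 4500 m (saturated): cools by 5 × 2 = 10°C, giving -3.06°C.

-3.06°C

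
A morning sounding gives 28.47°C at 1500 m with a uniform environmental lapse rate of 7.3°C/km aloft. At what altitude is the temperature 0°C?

Height above start = (28.47 − 0) / 7.3 = 3.9 km
Altitude = 1500 m + 3900 m = 5400 m

5400 m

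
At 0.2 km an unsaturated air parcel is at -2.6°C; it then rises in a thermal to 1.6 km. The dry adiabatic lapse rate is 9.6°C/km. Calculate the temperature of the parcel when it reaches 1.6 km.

Dry adiabatic to 1600 m: -9.6 × 1.4 km = -13.44°C, so T = -16.04°C.

-16.04°C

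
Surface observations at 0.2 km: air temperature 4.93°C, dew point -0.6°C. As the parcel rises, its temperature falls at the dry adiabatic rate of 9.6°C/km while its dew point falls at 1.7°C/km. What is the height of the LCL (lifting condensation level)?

0.9 km

T and T_d converge at 9.6 − 1.7 = 7.9°C per km
Height above start = (4.93 − (-0.6)) / 7.9 = 0.7 km
LCL altitude = 200 m + 700 m = 900 m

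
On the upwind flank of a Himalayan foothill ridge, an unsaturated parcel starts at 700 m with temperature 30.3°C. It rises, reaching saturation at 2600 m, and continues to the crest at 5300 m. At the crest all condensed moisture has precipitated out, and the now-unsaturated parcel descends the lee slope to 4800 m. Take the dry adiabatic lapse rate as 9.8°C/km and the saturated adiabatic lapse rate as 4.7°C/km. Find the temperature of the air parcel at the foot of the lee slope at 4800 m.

3.89°C

Dry to 2600 m: -9.8 × 1.9 km = -18.62°C, so T = 11.68°C.
Saturated to 5300 m: -4.7 × 2.7 km = -12.69°C, so T = -1.01°C.
Dry descent to 4800 m: +9.8 × 0.5 km = +4.9°C, so T = 3.89°C.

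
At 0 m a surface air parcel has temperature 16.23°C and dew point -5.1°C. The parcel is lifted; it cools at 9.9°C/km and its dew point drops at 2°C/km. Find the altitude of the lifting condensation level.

T and T_d converge at 9.9 − 2 = 7.9°C per km
Height above start = (16.23 − (-5.1)) / 7.9 = 2.7 km
LCL altitude = 0 m + 2700 m = 2700 m

2700 m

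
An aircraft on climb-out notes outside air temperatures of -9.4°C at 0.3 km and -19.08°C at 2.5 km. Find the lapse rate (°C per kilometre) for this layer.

Γ = −ΔT/Δz = (-9.4 − (-19.08)) / (2500 − 300) m
  = 9.68°C / 2.2 km = 4.4°C/km

4.4°C/km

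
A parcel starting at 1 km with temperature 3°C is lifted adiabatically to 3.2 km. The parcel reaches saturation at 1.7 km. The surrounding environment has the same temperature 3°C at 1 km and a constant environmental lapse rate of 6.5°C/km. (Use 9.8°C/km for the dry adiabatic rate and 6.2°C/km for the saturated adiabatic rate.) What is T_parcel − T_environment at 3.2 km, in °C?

Parcel:
  1000 → 1700 m (dry, 9.8°C/km): ΔT = -9.8 × 0.7 = -6.86°C → T = -3.86°C
  1700 → 3200 m (saturated, 6.2°C/km): ΔT = -6.2 × 1.5 = -9.3°C → T = -13.16°C
Environment:
  1000 → 3200 m (environment, 6.5°C/km): ΔT = -6.5 × 2.2 = -14.3°C → T = -11.3°C
T_parcel − T_env = -13.16 − (-11.3) = -1.86°C

-1.86°C (parcel cooler than environment)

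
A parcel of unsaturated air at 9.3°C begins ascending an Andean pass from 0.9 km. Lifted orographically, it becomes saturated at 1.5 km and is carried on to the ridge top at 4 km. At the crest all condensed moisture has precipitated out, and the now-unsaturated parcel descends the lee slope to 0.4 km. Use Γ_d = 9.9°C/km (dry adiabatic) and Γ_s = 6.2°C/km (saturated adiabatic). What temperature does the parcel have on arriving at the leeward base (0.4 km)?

900–1500 m, dry: Δz = 0.6 km ⇒ ΔT = -5.94°C; T = 3.36°C
1500–4000 m, saturated: Δz = 2.5 km ⇒ ΔT = -15.5°C; T = -12.14°C
4000–400 m, dry descent: Δz = 3.6 km ⇒ ΔT = +35.64°C; T = 23.5°C

23.5°C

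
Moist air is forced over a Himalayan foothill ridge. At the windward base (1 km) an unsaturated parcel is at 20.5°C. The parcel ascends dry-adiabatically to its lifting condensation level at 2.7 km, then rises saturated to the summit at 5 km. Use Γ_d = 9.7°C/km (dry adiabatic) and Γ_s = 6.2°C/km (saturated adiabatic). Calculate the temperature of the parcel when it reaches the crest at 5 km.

1000–2700 m, dry: Δz = 1.7 km ⇒ ΔT = -16.49°C; T = 4.01°C
2700–5000 m, saturated: Δz = 2.3 km ⇒ ΔT = -14.26°C; T = -10.25°C

-10.25°C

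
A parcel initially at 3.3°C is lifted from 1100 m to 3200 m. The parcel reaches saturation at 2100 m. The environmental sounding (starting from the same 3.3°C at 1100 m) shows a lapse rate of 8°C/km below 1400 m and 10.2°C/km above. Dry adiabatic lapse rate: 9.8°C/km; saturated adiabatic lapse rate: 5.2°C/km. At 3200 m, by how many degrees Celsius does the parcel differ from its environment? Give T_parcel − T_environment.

+5.24°C (parcel warmer than environment)

Parcel:
  From 1100 m to 2100 m (dry): cools by 9.8 × 1 = 9.8°C, giving -6.5°C.
  From 2100 m to 3200 m (saturated): cools by 5.2 × 1.1 = 5.72°C, giving -12.22°C.
Environment:
  From 1100 m to 1400 m (environment, lower layer): cools by 8 × 0.3 = 2.4°C, giving 0.9°C.
  From 1400 m to 3200 m (environment, upper layer): cools by 10.2 × 1.8 = 18.36°C, giving -17.46°C.
T_parcel − T_env = -12.22 − (-17.46) = +5.24°C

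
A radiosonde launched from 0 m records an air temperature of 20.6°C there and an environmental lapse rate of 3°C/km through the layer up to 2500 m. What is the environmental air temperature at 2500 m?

13.1°C

From 0 m to 2500 m (environmental): cools by 3 × 2.5 = 7.5°C, giving 13.1°C.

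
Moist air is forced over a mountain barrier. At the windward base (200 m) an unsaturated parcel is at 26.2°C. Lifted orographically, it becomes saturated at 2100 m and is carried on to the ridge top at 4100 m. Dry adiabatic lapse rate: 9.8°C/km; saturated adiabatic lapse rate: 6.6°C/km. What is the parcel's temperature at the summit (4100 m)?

-5.62°C

200–2100 m, dry: Δz = 1.9 km ⇒ ΔT = -18.62°C; T = 7.58°C
2100–4100 m, saturated: Δz = 2 km ⇒ ΔT = -13.2°C; T = -5.62°C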